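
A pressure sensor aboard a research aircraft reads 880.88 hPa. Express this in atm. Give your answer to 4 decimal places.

1 hPa = 0.000986923 atm, so 880.88 × 0.000986923 = 0.8694 atm.

0.8694 atm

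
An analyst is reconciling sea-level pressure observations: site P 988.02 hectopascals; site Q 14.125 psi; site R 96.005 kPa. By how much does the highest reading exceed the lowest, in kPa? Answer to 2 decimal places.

2.80 kPa

site P: 988.02 hPa = 98.8020 kPa.
site Q: 14.125 psi = 97.3884 kPa.
Spread: 98.8020 − 96.0050 = 2.80 kPa.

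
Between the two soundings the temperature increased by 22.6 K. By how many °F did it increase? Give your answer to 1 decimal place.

For a temperature change the 32° offset cancels: Δ°F = 22.6 × 1.8 = 40.7 °F.

40.7 °F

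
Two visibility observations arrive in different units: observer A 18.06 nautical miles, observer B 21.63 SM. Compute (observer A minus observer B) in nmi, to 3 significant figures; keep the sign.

-0.736 nmi

observer B: 21.63 SM = 18.79596 nmi.
Difference: 18.06000 − 18.79596 = -0.736 nmi.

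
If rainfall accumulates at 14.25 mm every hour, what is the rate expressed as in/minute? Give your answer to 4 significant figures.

14.25 mm/hour × 0.0393701 in/mm × 0.0166667 hour/minute = 0.009350 in/minute.

0.009350 in/minute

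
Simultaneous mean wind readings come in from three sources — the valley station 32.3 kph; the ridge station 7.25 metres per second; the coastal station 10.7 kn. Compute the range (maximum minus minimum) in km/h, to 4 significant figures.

12.48 km/h

the ridge station: 7.25 m/s = 26.1000 km/h.
the coastal station: 10.7 kt = 19.8164 km/h.
Spread: 32.3000 − 19.8164 = 12.48 km/h.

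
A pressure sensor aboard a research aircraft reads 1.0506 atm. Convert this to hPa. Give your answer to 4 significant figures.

1 atm = 1013.25 hPa, so 1.0506 × 1013.25 = 1065 hPa.

1065 hPa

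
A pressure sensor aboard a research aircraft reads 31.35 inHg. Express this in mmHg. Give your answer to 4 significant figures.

796.3 mmHg

1 inHg = 25.4 mmHg, so 31.35 × 25.4 = 796.3 mmHg.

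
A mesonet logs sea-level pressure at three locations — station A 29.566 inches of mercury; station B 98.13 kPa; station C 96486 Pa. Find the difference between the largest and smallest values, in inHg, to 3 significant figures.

1.07 inHg

station B: 98.13 kPa = 28.9778 inHg.
station C: 96486 Pa = 28.4923 inHg.
Spread: 29.5660 − 28.4923 = 1.07 inHg.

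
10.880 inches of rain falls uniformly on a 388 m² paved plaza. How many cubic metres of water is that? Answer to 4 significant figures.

Depth: 10.880 in × 25.4 = 276.352 mm.
1 mm over 1 m² is 1 L, so volume = 276.352 × 388 = 107224.58 L = 107.2 m³.

107.2 cubic metres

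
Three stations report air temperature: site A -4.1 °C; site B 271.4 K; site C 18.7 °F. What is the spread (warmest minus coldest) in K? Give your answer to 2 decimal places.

5.64 K

site B: 271.4 K = -1.750 °C.
site C: 18.7 °F = -7.389 °C.
Spread: (-1.750) − (-7.389) = 5.639 °C.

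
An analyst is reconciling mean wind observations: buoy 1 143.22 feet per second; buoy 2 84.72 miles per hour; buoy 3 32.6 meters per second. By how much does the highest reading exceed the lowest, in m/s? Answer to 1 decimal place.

11.1 m/s

buoy 1: 143.22 ft/s = 43.653 m/s.
buoy 2: 84.72 mph = 37.873 m/s.
Spread: 43.653 − 32.600 = 11.1 m/s.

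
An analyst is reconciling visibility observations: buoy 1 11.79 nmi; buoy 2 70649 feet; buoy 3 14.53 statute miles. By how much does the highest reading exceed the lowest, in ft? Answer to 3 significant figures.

6070 ft

buoy 1: 11.79 nmi = 71637.40 ft.
buoy 3: 14.53 SM = 76718.40 ft.
Spread: 76718.40 − 70649.00 = 6070 ft.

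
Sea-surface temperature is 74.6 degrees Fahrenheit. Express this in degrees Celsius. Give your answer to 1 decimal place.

°C = (°F − 32) × 5/9 = (74.6 − 32) / 1.8 = 23.7 °C.

23.7 °C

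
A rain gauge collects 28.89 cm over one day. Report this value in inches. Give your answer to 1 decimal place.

1 cm = 0.393701 in, so 28.89 × 0.393701 = 11.4 in.

11.4 in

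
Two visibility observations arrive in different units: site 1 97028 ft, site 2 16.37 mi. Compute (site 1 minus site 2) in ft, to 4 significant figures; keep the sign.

10590 ft

site 2: 16.37 SM = 86433.60 ft.
Difference: 97028.00 − 86433.60 = 10590 ft.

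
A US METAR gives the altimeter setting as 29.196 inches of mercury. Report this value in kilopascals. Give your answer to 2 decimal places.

98.87 kPa

1 inHg = 3.38639 kPa, so 29.196 × 3.38639 = 98.87 kPa.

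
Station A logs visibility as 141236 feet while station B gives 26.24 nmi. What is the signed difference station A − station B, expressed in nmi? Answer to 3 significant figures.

station A: 141236 ft = 23.2445 nmi.
Difference: 23.2445 − 26.2400 = -3.00 nmi.

-3.00 nmi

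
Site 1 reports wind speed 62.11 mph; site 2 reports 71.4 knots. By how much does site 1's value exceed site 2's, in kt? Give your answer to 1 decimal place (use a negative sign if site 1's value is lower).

site 1: 62.11 mph = 53.972 kt.
Difference: 53.972 − 71.400 = -17.4 kt.

-17.4 kt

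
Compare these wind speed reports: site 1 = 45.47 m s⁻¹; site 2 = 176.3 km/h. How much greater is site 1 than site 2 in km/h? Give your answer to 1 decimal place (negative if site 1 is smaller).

-12.6 km/h

site 1: 45.47 m/s = 163.692 km/h.
Difference: 163.692 − 176.300 = -12.6 km/h.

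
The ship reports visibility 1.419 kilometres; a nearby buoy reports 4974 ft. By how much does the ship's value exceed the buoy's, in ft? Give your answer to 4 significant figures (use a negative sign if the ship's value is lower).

the ship: 1.419 km = 4655.512 ft.
Difference: 4655.512 − 4974.000 = -318.5 ft.

-318.5 ft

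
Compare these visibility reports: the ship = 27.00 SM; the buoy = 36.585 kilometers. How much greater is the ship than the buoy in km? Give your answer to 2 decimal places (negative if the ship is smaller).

the ship: 27.00 SM = 43.4523 km.
Difference: 43.4523 − 36.5850 = 6.87 km.

6.87 km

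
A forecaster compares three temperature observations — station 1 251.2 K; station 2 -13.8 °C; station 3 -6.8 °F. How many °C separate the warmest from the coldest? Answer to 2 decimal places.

8.15 °C

station 1: 251.2 K = -21.950 °C.
station 3: -6.8 °F = -21.556 °C.
Spread: (-13.800) − (-21.950) = 8.150 °C.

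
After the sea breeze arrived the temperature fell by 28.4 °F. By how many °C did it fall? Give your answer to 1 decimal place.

15.8 °C

For a temperature change the 32° offset cancels: Δ°C = 28.4 × 0.5556 = 15.8 °C.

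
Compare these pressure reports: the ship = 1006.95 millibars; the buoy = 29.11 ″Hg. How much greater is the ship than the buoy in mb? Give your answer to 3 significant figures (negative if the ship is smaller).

the buoy: 29.11 inHg = 985.778 mb.
Difference: 1006.950 − 985.778 = 21.2 mb.

21.2 mb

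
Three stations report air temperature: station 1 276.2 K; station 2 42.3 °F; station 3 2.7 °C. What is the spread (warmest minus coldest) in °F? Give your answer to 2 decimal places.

5.44 °F

station 1: 276.2 K = 3.050 °C.
station 2: 42.3 °F = 5.722 °C.
Spread: 5.722 − 2.700 = 3.022 °C = 5.44 °F.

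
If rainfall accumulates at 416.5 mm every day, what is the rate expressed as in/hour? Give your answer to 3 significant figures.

416.5 mm/day × 0.0393701 in/mm × 0.0416667 day/hour = 0.683 in/hour.

0.683 in/hour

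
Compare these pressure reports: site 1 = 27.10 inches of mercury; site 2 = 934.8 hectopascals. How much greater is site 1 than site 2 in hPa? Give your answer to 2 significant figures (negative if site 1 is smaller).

site 1: 27.10 inHg = 917.71 hPa.
Difference: 917.71 − 934.80 = -17 hPa.

-17 hPa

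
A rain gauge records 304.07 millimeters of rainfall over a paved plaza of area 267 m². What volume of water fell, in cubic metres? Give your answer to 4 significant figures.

1 mm over 1 m² is 1 L, so volume = 304.07 × 267 = 81186.69 L = 81.19 m³.

81.19 cubic metres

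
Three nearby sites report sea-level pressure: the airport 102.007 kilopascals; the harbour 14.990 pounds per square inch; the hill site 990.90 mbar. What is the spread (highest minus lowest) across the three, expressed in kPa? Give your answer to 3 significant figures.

the harbour: 14.990 psi = 103.3524 kPa.
the hill site: 990.90 mb = 99.0900 kPa.
Spread: 103.3524 − 99.0900 = 4.26 kPa.

4.26 kPa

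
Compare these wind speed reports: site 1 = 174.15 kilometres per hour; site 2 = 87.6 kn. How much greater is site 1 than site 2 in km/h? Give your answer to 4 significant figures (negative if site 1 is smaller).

site 2: 87.6 kt = 162.2352 km/h.
Difference: 174.1500 − 162.2352 = 11.91 km/h.

11.91 km/h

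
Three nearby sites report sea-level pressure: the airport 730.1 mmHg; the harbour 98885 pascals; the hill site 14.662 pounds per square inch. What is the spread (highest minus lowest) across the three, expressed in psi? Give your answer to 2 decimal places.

0.54 psi

the airport: 730.1 mmHg = 14.1178 psi.
the harbour: 98885 Pa = 14.3421 psi.
Spread: 14.6620 − 14.1178 = 0.54 psi.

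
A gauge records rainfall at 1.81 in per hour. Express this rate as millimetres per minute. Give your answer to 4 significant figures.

0.7662 mm/minute

1.81 in/hour × 25.4 mm/in × 0.0166667 hour/minute = 0.7662 mm/minute.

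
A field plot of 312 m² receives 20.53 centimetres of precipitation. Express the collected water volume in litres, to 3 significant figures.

64100 litres

Depth: 20.53 cm × 10 = 205.3 mm.
1 mm over 1 m² is 1 L, so volume = 205.3 × 312 = 64053.6 L ≈ 64100 L.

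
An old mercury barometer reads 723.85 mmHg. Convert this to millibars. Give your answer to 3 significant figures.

965 mb

1 mmHg = 1.33322 mb, so 723.85 × 1.33322 = 965 mb.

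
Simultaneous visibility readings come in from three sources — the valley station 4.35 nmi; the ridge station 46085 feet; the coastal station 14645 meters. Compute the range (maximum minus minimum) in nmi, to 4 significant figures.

3.558 nmi

the ridge station: 46085 ft = 7.58462 nmi.
the coastal station: 14645 m = 7.90767 nmi.
Spread: 7.90767 − 4.35000 = 3.558 nmi.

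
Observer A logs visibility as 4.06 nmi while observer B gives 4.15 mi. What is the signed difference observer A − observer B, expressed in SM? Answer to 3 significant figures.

observer A: 4.06 nmi = 4.67216 SM.
Difference: 4.67216 − 4.15000 = 0.522 SM.

0.522 SM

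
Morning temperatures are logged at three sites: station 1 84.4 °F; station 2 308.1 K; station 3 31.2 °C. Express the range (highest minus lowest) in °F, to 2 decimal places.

10.51 °F

station 1: 84.4 °F = 29.111 °C.
station 2: 308.1 K = 34.950 °C.
Spread: 34.950 − 29.111 = 5.839 °C = 10.51 °F.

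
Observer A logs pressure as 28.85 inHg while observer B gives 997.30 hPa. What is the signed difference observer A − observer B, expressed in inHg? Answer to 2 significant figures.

observer B: 997.30 hPa = 29.4502 inHg.
Difference: 28.8500 − 29.4502 = -0.60 inHg.

-0.60 inHg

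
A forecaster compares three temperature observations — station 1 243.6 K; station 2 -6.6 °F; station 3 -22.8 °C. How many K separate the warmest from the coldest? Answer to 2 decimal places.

8.11 K

station 1: 243.6 K = -29.550 °C.
station 2: -6.6 °F = -21.444 °C.
Spread: (-21.444) − (-29.550) = 8.106 °C.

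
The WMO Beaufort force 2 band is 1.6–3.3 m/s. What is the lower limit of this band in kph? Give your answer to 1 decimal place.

5.8 km/h

1.6–3.3 m/s × 3.6 = 5.8–11.9 km/h.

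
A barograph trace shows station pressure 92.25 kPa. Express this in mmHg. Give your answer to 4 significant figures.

1 kPa = 7.50062 mmHg, so 92.25 × 7.50062 = 691.9 mmHg.

691.9 mmHg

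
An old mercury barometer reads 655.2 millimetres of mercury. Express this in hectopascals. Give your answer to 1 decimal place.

1 mmHg = 1.33322 hPa, so 655.2 × 1.33322 = 873.5 hPa.

873.5 hPa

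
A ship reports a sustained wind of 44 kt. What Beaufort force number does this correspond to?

Beaufort force 9

44 kt lies in the Beaufort 9 band (strong gale, 41–47 kt).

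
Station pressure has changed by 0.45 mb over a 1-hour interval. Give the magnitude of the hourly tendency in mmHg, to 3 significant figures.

0.338 mmHg per hour

0.45 mb / 1 h × 0.750062 mmHg/mb = 0.338 mmHg/h.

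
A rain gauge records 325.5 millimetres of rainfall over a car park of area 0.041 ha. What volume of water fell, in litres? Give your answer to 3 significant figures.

Area: 0.041 ha = 410 m².
1 mm over 1 m² is 1 L, so volume = 325.5 × 410 = 133455 L ≈ 133000 L.

133000 litres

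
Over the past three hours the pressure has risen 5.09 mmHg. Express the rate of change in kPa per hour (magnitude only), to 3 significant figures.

0.226 kPa per hour

5.09 mmHg / 3 h × 0.133322 kPa/mmHg = 0.226 kPa/h.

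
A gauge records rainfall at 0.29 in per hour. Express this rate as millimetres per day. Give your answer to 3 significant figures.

0.29 in/hour × 25.4 mm/in × 24 hour/day = 177 mm/day.

177 mm/day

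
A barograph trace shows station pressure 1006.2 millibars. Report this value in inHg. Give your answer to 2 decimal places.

29.71 inHg

1 mb = 0.02953 inHg, so 1006.2 × 0.02953 = 29.71 inHg.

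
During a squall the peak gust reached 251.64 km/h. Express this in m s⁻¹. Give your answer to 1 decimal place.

1 km/h = 0.277778 m/s, so 251.64 × 0.277778 = 69.9 m/s.

69.9 m/s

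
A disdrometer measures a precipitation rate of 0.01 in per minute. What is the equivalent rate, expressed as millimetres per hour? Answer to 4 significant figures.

15.24 mm/hour

0.01 in/minute × 25.4 mm/in × 60 minute/hour = 15.24 mm/hour.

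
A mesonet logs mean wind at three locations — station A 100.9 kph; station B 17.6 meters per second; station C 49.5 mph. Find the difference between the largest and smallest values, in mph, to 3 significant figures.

station A: 100.9 km/h = 62.696 mph.
station B: 17.6 m/s = 39.370 mph.
Spread: 62.696 − 39.370 = 23.3 mph.

23.3 mph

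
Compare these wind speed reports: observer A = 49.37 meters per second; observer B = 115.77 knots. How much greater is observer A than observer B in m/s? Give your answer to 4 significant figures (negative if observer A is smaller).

-10.19 m/s

observer B: 115.77 kt = 59.5572 m/s.
Difference: 49.3700 − 59.5572 = -10.19 m/s.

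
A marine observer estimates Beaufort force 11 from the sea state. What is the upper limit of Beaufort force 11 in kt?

Beaufort 11 (violent storm) spans 56–63 knots.

63 kt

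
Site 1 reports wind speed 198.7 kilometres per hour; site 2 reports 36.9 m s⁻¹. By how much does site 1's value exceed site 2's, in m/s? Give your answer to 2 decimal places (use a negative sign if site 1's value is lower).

site 1: 198.7 km/h = 55.1944 m/s.
Difference: 55.1944 − 36.9000 = 18.29 m/s.

18.29 m/s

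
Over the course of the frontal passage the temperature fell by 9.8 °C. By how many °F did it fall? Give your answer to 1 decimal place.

17.6 °F

For a temperature change the 32° offset cancels: Δ°F = 9.8 × 1.8 = 17.6 °F.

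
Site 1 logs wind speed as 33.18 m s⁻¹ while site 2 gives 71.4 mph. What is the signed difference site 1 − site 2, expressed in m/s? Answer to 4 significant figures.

1.261 m/s

site 2: 71.4 mph = 31.91866 m/s.
Difference: 33.18000 − 31.91866 = 1.261 m/s.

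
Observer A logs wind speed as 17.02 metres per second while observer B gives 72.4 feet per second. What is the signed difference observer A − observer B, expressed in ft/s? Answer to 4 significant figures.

observer A: 17.02 m/s = 55.8399 ft/s.
Difference: 55.8399 − 72.4000 = -16.56 ft/s.

-16.56 ft/s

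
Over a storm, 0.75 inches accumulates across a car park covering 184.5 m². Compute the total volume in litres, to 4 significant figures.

3515 litres

Depth: 0.75 in × 25.4 = 19.05 mm.
1 mm over 1 m² is 1 L, so volume = 19.05 × 184.5 = 3514.725 L ≈ 3515 L.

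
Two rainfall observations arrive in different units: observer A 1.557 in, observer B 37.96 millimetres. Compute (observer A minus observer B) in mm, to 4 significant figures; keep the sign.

1.588 mm

observer A: 1.557 in = 39.54780 mm.
Difference: 39.54780 − 37.96000 = 1.588 mm.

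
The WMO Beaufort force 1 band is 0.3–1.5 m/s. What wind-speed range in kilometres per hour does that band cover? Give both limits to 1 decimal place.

1.1 to 5.4 km/h

0.3–1.5 m/s × 3.6 = 1.1–5.4 km/h.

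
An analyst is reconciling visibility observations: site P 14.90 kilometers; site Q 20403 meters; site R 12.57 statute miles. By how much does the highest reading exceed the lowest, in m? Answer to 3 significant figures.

5500 m

site P: 14.90 km = 14900.00 m.
site R: 12.57 SM = 20229.45 m.
Spread: 20403.00 − 14900.00 = 5500 m.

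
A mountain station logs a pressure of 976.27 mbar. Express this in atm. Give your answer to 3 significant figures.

0.964 atm

1 mb = 0.000986923 atm, so 976.27 × 0.000986923 = 0.964 atm.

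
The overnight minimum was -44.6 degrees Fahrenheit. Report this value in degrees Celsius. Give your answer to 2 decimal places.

-42.56 °C

°C = (°F − 32) × 5/9 = (-44.6 − 32) / 1.8 = -42.56 °C.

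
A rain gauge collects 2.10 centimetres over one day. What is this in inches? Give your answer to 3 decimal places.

0.827 in

1 cm = 0.393701 in, so 2.10 × 0.393701 = 0.827 in.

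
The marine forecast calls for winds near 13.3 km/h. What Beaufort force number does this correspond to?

Beaufort force 3

13.3 km/h = 3.7 m/s, which is Beaufort 3 (gentle breeze, 3.4–5.4 m/s).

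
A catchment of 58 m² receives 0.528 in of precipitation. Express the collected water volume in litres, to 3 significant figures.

Depth: 0.528 in × 25.4 = 13.4112 mm.
1 mm over 1 m² is 1 L, so volume = 13.4112 × 58 = 777.8496 L ≈ 778 L.

778 litres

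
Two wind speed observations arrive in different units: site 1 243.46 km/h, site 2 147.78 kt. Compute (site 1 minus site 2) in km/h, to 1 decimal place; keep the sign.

-30.2 km/h

site 2: 147.78 kt = 273.689 km/h.
Difference: 243.460 − 273.689 = -30.2 km/h.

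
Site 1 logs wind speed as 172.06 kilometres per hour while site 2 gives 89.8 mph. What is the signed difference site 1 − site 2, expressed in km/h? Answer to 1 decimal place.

27.5 km/h

site 2: 89.8 mph = 144.519 km/h.
Difference: 172.060 − 144.519 = 27.5 km/h.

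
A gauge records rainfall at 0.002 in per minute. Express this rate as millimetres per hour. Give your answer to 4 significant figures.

0.002 in/minute × 25.4 mm/in × 60 minute/hour = 3.048 mm/hour.

3.048 mm/hour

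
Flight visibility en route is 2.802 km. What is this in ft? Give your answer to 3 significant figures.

1 km = 3280.84 ft, so 2.802 × 3280.84 = 9190 ft.

9190 ft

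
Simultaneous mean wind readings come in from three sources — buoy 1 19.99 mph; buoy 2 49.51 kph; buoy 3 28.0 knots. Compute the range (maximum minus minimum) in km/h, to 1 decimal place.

buoy 1: 19.99 mph = 32.171 km/h.
buoy 3: 28.0 kt = 51.856 km/h.
Spread: 51.856 − 32.171 = 19.7 km/h.

19.7 km/h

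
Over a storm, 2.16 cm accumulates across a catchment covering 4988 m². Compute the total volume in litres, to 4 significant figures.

Depth: 2.16 cm × 10 = 21.6 mm.
1 mm over 1 m² is 1 L, so volume = 21.6 × 4988 = 107740.8 L ≈ 107700 L.

107700 litres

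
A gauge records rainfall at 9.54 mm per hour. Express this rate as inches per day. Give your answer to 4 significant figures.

9.54 mm/hour × 0.0393701 in/mm × 24 hour/day = 9.014 in/day.

9.014 in/day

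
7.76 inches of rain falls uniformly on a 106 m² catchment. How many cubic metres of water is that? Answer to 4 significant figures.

Depth: 7.76 in × 25.4 = 197.104 mm.
1 mm over 1 m² is 1 L, so volume = 197.104 × 106 = 20893.024 L = 20.89 m³.

20.89 cubic metres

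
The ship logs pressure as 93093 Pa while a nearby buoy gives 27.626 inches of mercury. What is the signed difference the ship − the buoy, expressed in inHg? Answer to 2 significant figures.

the ship: 93093 Pa = 27.4903 inHg.
Difference: 27.4903 − 27.6260 = -0.14 inHg.

-0.14 inHg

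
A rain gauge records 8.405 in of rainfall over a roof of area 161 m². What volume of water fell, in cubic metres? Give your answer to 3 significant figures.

Depth: 8.405 in × 25.4 = 213.487 mm.
1 mm over 1 m² is 1 L, so volume = 213.487 × 161 = 34371.407 L = 34.4 m³.

34.4 cubic metres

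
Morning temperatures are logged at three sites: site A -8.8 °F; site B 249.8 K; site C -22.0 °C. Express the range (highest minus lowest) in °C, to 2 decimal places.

site A: -8.8 °F = -22.667 °C.
site B: 249.8 K = -23.350 °C.
Spread: (-22.000) − (-23.350) = 1.350 °C.

1.35 °C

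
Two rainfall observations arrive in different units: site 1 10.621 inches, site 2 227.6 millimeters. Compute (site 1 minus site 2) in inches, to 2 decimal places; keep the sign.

1.66 in

site 2: 227.6 mm = 8.9606 in.
Difference: 10.6210 − 8.9606 = 1.66 in.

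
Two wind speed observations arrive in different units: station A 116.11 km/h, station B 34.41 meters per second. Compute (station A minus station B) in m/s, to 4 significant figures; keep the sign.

-2.157 m/s

station A: 116.11 km/h = 32.25278 m/s.
Difference: 32.25278 − 34.41000 = -2.157 m/s.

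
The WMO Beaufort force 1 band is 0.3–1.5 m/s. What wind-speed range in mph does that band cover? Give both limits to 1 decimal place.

0.7 to 3.4 mph

0.3–1.5 m/s × 2.237 = 0.7–3.4 mph.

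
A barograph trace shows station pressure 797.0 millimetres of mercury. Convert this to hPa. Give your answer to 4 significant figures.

1 mmHg = 1.33322 hPa, so 797.0 × 1.33322 = 1063 hPa.

1063 hPa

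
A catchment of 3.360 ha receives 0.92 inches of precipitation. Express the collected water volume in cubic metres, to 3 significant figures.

785 cubic metres

Depth: 0.92 in × 25.4 = 23.368 mm.
Area: 3.360 ha = 33600 m².
1 mm over 1 m² is 1 L, so volume = 23.368 × 33600 = 785164.8 L = 785 m³.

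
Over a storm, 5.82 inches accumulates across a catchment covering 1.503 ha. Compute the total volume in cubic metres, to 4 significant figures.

Depth: 5.82 in × 25.4 = 147.828 mm.
Area: 1.503 ha = 15030 m².
1 mm over 1 m² is 1 L, so volume = 147.828 × 15030 = 2221854.8 L = 2222 m³.

2222 cubic metres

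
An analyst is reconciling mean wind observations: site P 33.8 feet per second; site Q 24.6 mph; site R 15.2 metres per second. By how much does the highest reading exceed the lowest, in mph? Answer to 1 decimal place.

site P: 33.8 ft/s = 23.045 mph.
site R: 15.2 m/s = 34.001 mph.
Spread: 34.001 − 23.045 = 11.0 mph.

11.0 mph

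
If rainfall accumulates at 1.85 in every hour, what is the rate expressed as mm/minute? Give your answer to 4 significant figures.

1.85 in/hour × 25.4 mm/in × 0.0166667 hour/minute = 0.7832 mm/minute.

0.7832 mm/minute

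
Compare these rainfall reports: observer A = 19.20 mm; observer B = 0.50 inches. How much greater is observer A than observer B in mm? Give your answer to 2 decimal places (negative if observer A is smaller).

observer B: 0.50 in = 12.7000 mm.
Difference: 19.2000 − 12.7000 = 6.50 mm.

6.50 mm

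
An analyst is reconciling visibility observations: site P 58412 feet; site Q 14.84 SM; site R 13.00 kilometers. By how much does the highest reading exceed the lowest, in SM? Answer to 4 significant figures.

site P: 58412 ft = 11.06288 SM.
site R: 13.00 km = 8.07783 SM.
Spread: 14.84000 − 8.07783 = 6.762 SM.

6.762 SM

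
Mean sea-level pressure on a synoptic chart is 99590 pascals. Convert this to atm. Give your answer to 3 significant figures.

1 Pa = 9.86923e-06 atm, so 99590 × 9.86923e-06 = 0.983 atm.

0.983 atm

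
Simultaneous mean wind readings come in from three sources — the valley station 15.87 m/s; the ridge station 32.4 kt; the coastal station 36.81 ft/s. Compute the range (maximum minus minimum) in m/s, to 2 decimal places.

the ridge station: 32.4 kt = 16.6680 m/s.
the coastal station: 36.81 ft/s = 11.2197 m/s.
Spread: 16.6680 − 11.2197 = 5.45 m/s.

5.45 m/s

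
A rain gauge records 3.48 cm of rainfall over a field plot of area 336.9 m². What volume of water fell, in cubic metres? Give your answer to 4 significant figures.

11.72 cubic metres

Depth: 3.48 cm × 10 = 34.8 mm.
1 mm over 1 m² is 1 L, so volume = 34.8 × 336.9 = 11724.12 L = 11.72 m³.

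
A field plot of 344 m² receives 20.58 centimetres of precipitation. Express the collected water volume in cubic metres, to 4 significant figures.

70.80 cubic metres

Depth: 20.58 cm × 10 = 205.8 mm.
1 mm over 1 m² is 1 L, so volume = 205.8 × 344 = 70795.2 L = 70.80 m³.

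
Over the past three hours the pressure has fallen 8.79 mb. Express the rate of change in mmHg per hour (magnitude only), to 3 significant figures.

8.79 mb / 3 h × 0.750062 mmHg/mb = 2.20 mmHg/h.

2.20 mmHg per hour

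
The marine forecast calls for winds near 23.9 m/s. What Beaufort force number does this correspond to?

Beaufort force 9

23.9 m/s lies in the Beaufort 9 band (strong gale, 20.8–24.4 m/s).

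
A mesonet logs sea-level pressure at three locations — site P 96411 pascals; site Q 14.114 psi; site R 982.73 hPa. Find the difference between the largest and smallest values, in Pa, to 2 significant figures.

1900 Pa

site Q: 14.114 psi = 97312.60 Pa.
site R: 982.73 hPa = 98273.00 Pa.
Spread: 98273.00 − 96411.00 = 1900 Pa.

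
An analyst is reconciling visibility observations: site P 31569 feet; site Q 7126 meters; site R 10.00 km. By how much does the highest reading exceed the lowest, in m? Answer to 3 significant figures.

site P: 31569 ft = 9622.23 m.
site R: 10.00 km = 10000.00 m.
Spread: 10000.00 − 7126.00 = 2870 m.

2870 m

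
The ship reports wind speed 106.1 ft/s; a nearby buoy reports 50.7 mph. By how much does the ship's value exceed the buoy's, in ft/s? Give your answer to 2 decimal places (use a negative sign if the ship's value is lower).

31.74 ft/s

the buoy: 50.7 mph = 74.3600 ft/s.
Difference: 106.1000 − 74.3600 = 31.74 ft/s.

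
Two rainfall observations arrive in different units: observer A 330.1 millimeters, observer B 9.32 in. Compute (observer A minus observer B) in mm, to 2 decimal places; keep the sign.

93.37 mm

observer B: 9.32 in = 236.7280 mm.
Difference: 330.1000 − 236.7280 = 93.37 mm.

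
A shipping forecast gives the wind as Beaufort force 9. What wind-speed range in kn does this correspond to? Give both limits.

Beaufort 9 (strong gale) spans 41–47 knots.

41 to 47 kt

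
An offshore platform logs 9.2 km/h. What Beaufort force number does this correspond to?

9.2 km/h = 2.6 m/s, which is Beaufort 2 (light breeze, 1.6–3.3 m/s).

Beaufort force 2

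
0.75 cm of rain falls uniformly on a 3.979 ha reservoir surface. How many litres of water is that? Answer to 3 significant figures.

Depth: 0.75 cm × 10 = 7.5 mm.
Area: 3.979 ha = 39790 m².
1 mm over 1 m² is 1 L, so volume = 7.5 × 39790 = 298425 L ≈ 298000 L.

298000 litres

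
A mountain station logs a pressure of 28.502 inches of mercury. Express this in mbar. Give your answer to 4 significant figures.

1 inHg = 33.8639 mb, so 28.502 × 33.8639 = 965.2 mb.

965.2 mb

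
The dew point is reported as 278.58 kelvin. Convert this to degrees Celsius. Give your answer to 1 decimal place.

°C = 278.58 − 273.15 = 5.4 °C.

5.4 °C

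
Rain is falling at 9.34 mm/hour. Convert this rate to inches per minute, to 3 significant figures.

0.00613 in/minute

9.34 mm/hour × 0.0393701 in/mm × 0.0166667 hour/minute = 0.00613 in/minute.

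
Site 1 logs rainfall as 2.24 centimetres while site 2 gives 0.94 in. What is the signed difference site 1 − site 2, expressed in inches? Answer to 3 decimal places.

site 1: 2.24 cm = 0.88189 in.
Difference: 0.88189 − 0.94000 = -0.058 in.

-0.058 in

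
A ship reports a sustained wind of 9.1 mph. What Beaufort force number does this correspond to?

9.1 mph = 4.1 m/s, which is Beaufort 3 (gentle breeze, 3.4–5.4 m/s).

Beaufort force 3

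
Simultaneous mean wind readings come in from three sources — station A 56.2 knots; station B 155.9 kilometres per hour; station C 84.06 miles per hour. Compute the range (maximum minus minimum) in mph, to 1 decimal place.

station A: 56.2 kt = 64.674 mph.
station B: 155.9 km/h = 96.872 mph.
Spread: 96.872 − 64.674 = 32.2 mph.

32.2 mph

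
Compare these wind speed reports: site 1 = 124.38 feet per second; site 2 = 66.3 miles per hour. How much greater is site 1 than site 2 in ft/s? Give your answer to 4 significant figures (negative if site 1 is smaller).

site 2: 66.3 mph = 97.2400 ft/s.
Difference: 124.3800 − 97.2400 = 27.14 ft/s.

27.14 ft/s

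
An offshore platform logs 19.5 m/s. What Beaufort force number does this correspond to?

19.5 m/s lies in the Beaufort 8 band (gale, 17.2–20.7 m/s).

Beaufort force 8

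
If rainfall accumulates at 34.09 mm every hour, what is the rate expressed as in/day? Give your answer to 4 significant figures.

34.09 mm/hour × 0.0393701 in/mm × 24 hour/day = 32.21 in/day.

32.21 in/day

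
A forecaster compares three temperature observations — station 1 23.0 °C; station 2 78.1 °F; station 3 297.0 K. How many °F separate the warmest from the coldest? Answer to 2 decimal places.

4.70 °F

station 2: 78.1 °F = 25.611 °C.
station 3: 297.0 K = 23.850 °C.
Spread: 25.611 − 23.000 = 2.611 °C = 4.70 °F.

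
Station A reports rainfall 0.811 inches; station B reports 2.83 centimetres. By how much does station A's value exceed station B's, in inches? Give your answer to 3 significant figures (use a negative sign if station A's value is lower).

-0.303 in

station B: 2.83 cm = 1.11417 in.
Difference: 0.81100 − 1.11417 = -0.303 in.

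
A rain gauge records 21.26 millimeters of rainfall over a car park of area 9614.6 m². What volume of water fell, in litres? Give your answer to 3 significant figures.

204000 litres

1 mm over 1 m² is 1 L, so volume = 21.26 × 9614.6 = 204406.4 L ≈ 204000 L.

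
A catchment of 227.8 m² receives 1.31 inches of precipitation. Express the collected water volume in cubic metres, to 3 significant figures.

Depth: 1.31 in × 25.4 = 33.274 mm.
1 mm over 1 m² is 1 L, so volume = 33.274 × 227.8 = 7579.8172 L = 7.58 m³.

7.58 cubic metres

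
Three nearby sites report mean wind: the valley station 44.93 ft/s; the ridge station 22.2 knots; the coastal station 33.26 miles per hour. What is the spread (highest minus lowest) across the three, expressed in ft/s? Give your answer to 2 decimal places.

11.31 ft/s

the ridge station: 22.2 kt = 37.4694 ft/s.
the coastal station: 33.26 mph = 48.7813 ft/s.
Spread: 48.7813 − 37.4694 = 11.31 ft/s.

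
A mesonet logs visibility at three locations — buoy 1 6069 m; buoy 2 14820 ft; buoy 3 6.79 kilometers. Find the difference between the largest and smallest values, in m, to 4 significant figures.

2273 m

buoy 2: 14820 ft = 4517.14 m.
buoy 3: 6.79 km = 6790.00 m.
Spread: 6790.00 − 4517.14 = 2273 m.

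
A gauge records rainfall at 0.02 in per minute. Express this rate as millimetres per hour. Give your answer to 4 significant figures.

0.02 in/minute × 25.4 mm/in × 60 minute/hour = 30.48 mm/hour.

30.48 mm/hour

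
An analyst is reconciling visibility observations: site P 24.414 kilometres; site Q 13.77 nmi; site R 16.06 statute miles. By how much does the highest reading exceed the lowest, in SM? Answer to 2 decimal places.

site P: 24.414 km = 15.1702 SM.
site Q: 13.77 nmi = 15.8462 SM.
Spread: 16.0600 − 15.1702 = 0.89 SM.

0.89 SM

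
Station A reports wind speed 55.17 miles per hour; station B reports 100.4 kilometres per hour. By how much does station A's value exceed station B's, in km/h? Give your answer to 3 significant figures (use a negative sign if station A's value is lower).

-11.6 km/h

station A: 55.17 mph = 88.788 km/h.
Difference: 88.788 − 100.400 = -11.6 km/h.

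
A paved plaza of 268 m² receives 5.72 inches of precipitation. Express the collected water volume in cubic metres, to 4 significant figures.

38.94 cubic metres

Depth: 5.72 in × 25.4 = 145.288 mm.
1 mm over 1 m² is 1 L, so volume = 145.288 × 268 = 38937.184 L = 38.94 m³.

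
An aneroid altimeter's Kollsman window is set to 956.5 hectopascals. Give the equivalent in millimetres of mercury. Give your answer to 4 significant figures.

717.4 mmHg

1 hPa = 0.750062 mmHg, so 956.5 × 0.750062 = 717.4 mmHg.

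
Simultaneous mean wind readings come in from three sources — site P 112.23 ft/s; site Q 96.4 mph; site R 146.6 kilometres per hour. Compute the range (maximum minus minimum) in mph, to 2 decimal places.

site P: 112.23 ft/s = 76.5205 mph.
site R: 146.6 km/h = 91.0930 mph.
Spread: 96.4000 − 76.5205 = 19.88 mph.

19.88 mph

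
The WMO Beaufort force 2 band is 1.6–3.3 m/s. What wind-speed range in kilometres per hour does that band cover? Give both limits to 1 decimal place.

5.8 to 11.9 km/h

1.6–3.3 m/s × 3.6 = 5.8–11.9 km/h.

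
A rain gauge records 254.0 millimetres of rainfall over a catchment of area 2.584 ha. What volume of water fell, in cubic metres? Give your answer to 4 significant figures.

6563 cubic metres

Area: 2.584 ha = 25840 m².
1 mm over 1 m² is 1 L, so volume = 254 × 25840 = 6563360 L = 6563 m³.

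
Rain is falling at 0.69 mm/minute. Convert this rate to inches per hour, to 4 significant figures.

0.69 mm/minute × 0.0393701 in/mm × 60 minute/hour = 1.630 in/hour.

1.630 in/hour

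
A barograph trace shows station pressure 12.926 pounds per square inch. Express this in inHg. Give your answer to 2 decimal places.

26.32 inHg

1 psi = 2.03602 inHg, so 12.926 × 2.03602 = 26.32 inHg.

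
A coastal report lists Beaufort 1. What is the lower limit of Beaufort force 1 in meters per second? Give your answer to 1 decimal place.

Beaufort 1 (light air) spans 0.3–1.5 m/s.

0.3 m/s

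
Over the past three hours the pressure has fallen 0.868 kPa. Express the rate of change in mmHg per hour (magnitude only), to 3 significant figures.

2.17 mmHg per hour

0.868 kPa / 3 h × 7.50062 mmHg/kPa = 2.17 mmHg/h.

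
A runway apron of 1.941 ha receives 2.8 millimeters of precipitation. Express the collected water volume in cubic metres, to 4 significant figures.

Area: 1.941 ha = 19410 m².
1 mm over 1 m² is 1 L, so volume = 2.8 × 19410 = 54348 L = 54.35 m³.

54.35 cubic metres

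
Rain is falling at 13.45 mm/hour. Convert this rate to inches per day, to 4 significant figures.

13.45 mm/hour × 0.0393701 in/mm × 24 hour/day = 12.71 in/day.

12.71 in/day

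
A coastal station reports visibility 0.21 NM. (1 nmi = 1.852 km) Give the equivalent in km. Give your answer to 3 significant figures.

1 nmi = 1.852 km, so 0.21 × 1.852 = 0.389 km.

0.389 km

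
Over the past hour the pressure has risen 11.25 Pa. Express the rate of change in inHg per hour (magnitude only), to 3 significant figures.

0.00332 inHg per hour

11.25 Pa / 1 h × 0.0002953 inHg/Pa = 0.00332 inHg/h.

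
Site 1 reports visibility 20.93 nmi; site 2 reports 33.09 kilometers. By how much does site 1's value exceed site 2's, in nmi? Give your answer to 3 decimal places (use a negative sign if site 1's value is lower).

site 2: 33.09 km = 17.86717 nmi.
Difference: 20.93000 − 17.86717 = 3.063 nmi.

3.063 nmi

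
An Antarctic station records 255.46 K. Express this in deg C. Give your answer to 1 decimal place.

-17.7 °C

°C = 255.46 − 273.15 = -17.7 °C.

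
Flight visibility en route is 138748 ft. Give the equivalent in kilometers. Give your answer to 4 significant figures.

1 ft = 0.0003048 km, so 138748 × 0.0003048 = 42.29 km.

42.29 km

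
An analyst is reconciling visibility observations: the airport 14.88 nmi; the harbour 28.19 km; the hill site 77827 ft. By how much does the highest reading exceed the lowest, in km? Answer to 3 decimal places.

4.468 km

the airport: 14.88 nmi = 27.55776 km.
the hill site: 77827 ft = 23.72167 km.
Spread: 28.19000 − 23.72167 = 4.468 km.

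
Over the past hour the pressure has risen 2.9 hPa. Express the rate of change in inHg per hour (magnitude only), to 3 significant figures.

0.0856 inHg per hour

2.9 hPa / 1 h × 0.02953 inHg/hPa = 0.0856 inHg/h.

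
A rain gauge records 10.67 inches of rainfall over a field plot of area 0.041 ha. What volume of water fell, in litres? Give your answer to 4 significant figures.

Depth: 10.67 in × 25.4 = 271.018 mm.
Area: 0.041 ha = 410 m².
1 mm over 1 m² is 1 L, so volume = 271.018 × 410 = 111117.38 L ≈ 111100 L.

111100 litres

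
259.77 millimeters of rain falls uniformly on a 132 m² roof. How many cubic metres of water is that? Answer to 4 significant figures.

34.29 cubic metres

1 mm over 1 m² is 1 L, so volume = 259.77 × 132 = 34289.64 L = 34.29 m³.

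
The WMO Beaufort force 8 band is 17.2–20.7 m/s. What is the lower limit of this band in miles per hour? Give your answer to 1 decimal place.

17.2–20.7 m/s × 2.237 = 38.5–46.3 mph.

38.5 mph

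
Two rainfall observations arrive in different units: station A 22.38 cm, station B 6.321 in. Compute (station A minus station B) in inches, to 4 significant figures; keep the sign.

2.490 in

station A: 22.38 cm = 8.81102 in.
Difference: 8.81102 − 6.32100 = 2.490 in.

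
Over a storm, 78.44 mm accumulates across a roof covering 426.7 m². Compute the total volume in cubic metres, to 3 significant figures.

33.5 cubic metres

1 mm over 1 m² is 1 L, so volume = 78.44 × 426.7 = 33470.348 L = 33.5 m³.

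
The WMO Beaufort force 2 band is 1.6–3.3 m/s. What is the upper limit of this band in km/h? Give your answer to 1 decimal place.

1.6–3.3 m/s × 3.6 = 5.8–11.9 km/h.

11.9 km/h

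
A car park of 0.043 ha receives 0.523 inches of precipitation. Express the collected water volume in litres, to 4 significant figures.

5712 litres

Depth: 0.523 in × 25.4 = 13.2842 mm.
Area: 0.043 ha = 430 m².
1 mm over 1 m² is 1 L, so volume = 13.2842 × 430 = 5712.206 L ≈ 5712 L.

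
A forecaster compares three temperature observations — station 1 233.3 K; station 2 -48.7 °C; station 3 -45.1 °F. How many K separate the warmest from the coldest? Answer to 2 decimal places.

station 1: 233.3 K = -39.850 °C.
station 3: -45.1 °F = -42.833 °C.
Spread: (-39.850) − (-48.700) = 8.850 °C.

8.85 K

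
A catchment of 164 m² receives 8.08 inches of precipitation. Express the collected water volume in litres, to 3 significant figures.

Depth: 8.08 in × 25.4 = 205.232 mm.
1 mm over 1 m² is 1 L, so volume = 205.232 × 164 = 33658.048 L ≈ 33700 L.

33700 litres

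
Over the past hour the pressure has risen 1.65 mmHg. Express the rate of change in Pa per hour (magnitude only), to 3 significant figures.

220 Pa per hour

1.65 mmHg / 1 h × 133.322 Pa/mmHg = 220 Pa/h.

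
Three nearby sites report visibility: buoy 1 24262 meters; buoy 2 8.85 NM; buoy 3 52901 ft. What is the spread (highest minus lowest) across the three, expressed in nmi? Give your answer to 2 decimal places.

4.39 nmi

buoy 1: 24262 m = 13.1004 nmi.
buoy 3: 52901 ft = 8.7064 nmi.
Spread: 13.1004 − 8.7064 = 4.39 nmi.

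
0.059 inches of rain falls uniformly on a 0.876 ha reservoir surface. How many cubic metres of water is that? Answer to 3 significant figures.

13.1 cubic metres

Depth: 0.059 in × 25.4 = 1.4986 mm.
Area: 0.876 ha = 8760 m².
1 mm over 1 m² is 1 L, so volume = 1.4986 × 8760 = 13127.736 L = 13.1 m³.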